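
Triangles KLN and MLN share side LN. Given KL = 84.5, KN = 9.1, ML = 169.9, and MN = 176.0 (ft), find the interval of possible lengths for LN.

From triangle KLN: |84.5 − 9.1| < LN < 84.5 + 9.1, i.e. 75.4 < LN < 93.6.
From triangle MLN: 6.1 < LN < 345.9.
Both must hold, so LN lies in the intersection.

75.4 < LN < 93.6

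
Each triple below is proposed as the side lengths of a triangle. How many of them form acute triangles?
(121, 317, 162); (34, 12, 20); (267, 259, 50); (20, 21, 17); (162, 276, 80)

1

(121,317,162): 121+162 ≤ 317, not a triangle
(34,12,20): 12+20 ≤ 34, not a triangle
(267,259,50): 50²+259² = 69581 < 71289 = 267² → obtuse
(20,21,17): 17²+20² = 689 > 441 = 21² → acute
(162,276,80): 80+162 ≤ 276, not a triangle
1 of the 5 is acute.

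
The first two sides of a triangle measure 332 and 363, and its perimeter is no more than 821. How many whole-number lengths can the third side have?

95

Triangle inequality: 31 < x < 695. Perimeter ≤ 821 gives x ≤ 821 − 332 − 363 = 126.
So 31 < x ≤ 126; integers 32 through 126: 95 values.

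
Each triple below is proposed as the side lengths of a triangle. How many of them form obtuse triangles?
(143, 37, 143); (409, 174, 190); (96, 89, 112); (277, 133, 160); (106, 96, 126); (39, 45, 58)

1

(143,37,143): 37²+143² = 21818 > 20449 = 143² → acute
(409,174,190): 174+190 ≤ 409, not a triangle
(96,89,112): 89²+96² = 17137 > 12544 = 112² → acute
(277,133,160): 133²+160² = 43289 < 76729 = 277² → obtuse
(106,96,126): 96²+106² = 20452 > 15876 = 126² → acute
(39,45,58): 39²+45² = 3546 > 3364 = 58² → acute
1 of the 6 is obtuse.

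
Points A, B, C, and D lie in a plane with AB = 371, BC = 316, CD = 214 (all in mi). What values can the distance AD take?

0 ≤ AD ≤ 901 mi

The maximum is all hops collinear in one direction: 371 + 316 + 214 = 901.
The longest hop is 371; the others sum to 530. Since 371 ≤ 530, the path can fold back on itself completely, so the minimum distance is 0.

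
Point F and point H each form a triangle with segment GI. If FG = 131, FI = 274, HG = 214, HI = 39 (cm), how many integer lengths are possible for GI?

77

From triangle FGI: 143 < GI < 405.
From triangle HGI: 175 < GI < 253.
Intersection: 175 < GI < 253, so integers 176 through 252: 77 values.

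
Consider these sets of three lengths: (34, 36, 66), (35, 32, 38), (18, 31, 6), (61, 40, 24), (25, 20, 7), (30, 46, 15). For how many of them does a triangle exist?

4

(34,36,66): 34+36 > 66 → valid
(32,35,38): 32+35 > 38 → valid
(6,18,31): 6+18 ≤ 31 → not valid
(24,40,61): 24+40 > 61 → valid
(7,20,25): 7+20 > 25 → valid
(15,30,46): 15+30 ≤ 46 → not valid
4 of the 6 triples form a triangle.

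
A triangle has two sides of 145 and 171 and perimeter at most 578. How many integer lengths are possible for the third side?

Triangle inequality: 26 < x < 316. Perimeter ≤ 578 gives x ≤ 578 − 145 − 171 = 262.
So 26 < x ≤ 262; integers 27 through 262: 236 values.

236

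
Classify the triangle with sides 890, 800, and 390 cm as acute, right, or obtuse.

Compare the square of the longest side to the sum of squares of the other two: 390² + 800² = 792100 = 890².

right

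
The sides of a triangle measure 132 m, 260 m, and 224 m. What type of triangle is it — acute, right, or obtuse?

Compare the square of the longest side to the sum of squares of the other two: 132² + 224² = 67600 = 260².

right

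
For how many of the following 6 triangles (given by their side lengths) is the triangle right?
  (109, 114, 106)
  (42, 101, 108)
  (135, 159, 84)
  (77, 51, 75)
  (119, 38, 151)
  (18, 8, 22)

1

(109,114,106): 106²+109² = 23117 > 12996 = 114² → acute
(42,101,108): 42²+101² = 11965 > 11664 = 108² → acute
(135,159,84): 84²+135² = 25281 = 159² → right
(77,51,75): 51²+75² = 8226 > 5929 = 77² → acute
(119,38,151): 38²+119² = 15605 < 22801 = 151² → obtuse
(18,8,22): 8²+18² = 388 < 484 = 22² → obtuse
1 of the 6 is right.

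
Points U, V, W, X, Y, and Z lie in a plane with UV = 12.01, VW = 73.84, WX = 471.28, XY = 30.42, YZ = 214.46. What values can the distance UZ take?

140.55 ≤ UZ ≤ 802.01

The maximum is all hops collinear in one direction: 12.01 + 73.84 + 471.28 + 30.42 + 214.46 = 802.01.
The longest hop is 471.28; the others sum to 330.73. Folding the others back against it leaves at least 471.28 − 330.73 = 140.55.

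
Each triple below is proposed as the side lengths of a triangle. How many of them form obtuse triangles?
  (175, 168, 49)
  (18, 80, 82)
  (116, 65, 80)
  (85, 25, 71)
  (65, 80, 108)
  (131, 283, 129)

3

(175,168,49): 49²+168² = 30625 = 175² → right
(18,80,82): 18²+80² = 6724 = 82² → right
(116,65,80): 65²+80² = 10625 < 13456 = 116² → obtuse
(85,25,71): 25²+71² = 5666 < 7225 = 85² → obtuse
(65,80,108): 65²+80² = 10625 < 11664 = 108² → obtuse
(131,283,129): 129+131 ≤ 283, not a triangle
3 of the 6 are obtuse.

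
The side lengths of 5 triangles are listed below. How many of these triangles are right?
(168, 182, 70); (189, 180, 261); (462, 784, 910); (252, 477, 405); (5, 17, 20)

4

(168,182,70): 70²+168² = 33124 = 182² → right
(189,180,261): 180²+189² = 68121 = 261² → right
(462,784,910): 462²+784² = 828100 = 910² → right
(252,477,405): 252²+405² = 227529 = 477² → right
(5,17,20): 5²+17² = 314 < 400 = 20² → obtuse
4 of the 5 are right.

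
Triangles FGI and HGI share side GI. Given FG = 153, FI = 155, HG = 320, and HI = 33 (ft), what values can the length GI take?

From triangle FGI: |153 − 155| < GI < 153 + 155, i.e. 2 < GI < 308.
From triangle HGI: 287 < GI < 353.
Both must hold, so GI lies in the intersection.

287 < GI < 308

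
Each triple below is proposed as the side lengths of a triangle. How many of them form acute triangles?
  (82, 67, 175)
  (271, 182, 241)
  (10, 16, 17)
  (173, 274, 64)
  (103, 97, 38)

3

(82,67,175): 67+82 ≤ 175, not a triangle
(271,182,241): 182²+241² = 91205 > 73441 = 271² → acute
(10,16,17): 10²+16² = 356 > 289 = 17² → acute
(173,274,64): 64+173 ≤ 274, not a triangle
(103,97,38): 38²+97² = 10853 > 10609 = 103² → acute
3 of the 5 are acute.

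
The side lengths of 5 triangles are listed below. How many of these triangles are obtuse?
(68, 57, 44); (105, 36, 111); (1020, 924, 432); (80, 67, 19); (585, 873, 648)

1

(68,57,44): 44²+57² = 5185 > 4624 = 68² → acute
(105,36,111): 36²+105² = 12321 = 111² → right
(1020,924,432): 432²+924² = 1040400 = 1020² → right
(80,67,19): 19²+67² = 4850 < 6400 = 80² → obtuse
(585,873,648): 585²+648² = 762129 = 873² → right
1 of the 5 is obtuse.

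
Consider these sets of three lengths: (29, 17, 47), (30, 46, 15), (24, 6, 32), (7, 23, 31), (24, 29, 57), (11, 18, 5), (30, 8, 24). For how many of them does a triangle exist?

1

(17,29,47): 17+29 ≤ 47 → not valid
(15,30,46): 15+30 ≤ 46 → not valid
(6,24,32): 6+24 ≤ 32 → not valid
(7,23,31): 7+23 ≤ 31 → not valid
(24,29,57): 24+29 ≤ 57 → not valid
(5,11,18): 5+11 ≤ 18 → not valid
(8,24,30): 8+24 > 30 → valid
1 of the 7 triples forms a triangle.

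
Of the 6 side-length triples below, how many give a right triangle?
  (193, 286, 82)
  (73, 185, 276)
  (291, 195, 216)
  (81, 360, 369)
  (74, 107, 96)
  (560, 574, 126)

3

(193,286,82): 82+193 ≤ 286, not a triangle
(73,185,276): 73+185 ≤ 276, not a triangle
(291,195,216): 195²+216² = 84681 = 291² → right
(81,360,369): 81²+360² = 136161 = 369² → right
(74,107,96): 74²+96² = 14692 > 11449 = 107² → acute
(560,574,126): 126²+560² = 329476 = 574² → right
3 of the 6 are right.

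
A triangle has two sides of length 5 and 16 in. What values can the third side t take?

By the triangle inequality, t must be less than 5 + 16 = 21 and greater than |5 − 16| = 11.

11 < t < 21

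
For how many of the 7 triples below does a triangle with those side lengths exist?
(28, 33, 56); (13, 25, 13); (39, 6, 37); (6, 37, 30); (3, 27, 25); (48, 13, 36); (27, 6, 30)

6

(28,33,56): 28+33 > 56 → valid
(13,13,25): 13+13 > 25 → valid
(6,37,39): 6+37 > 39 → valid
(6,30,37): 6+30 ≤ 37 → not valid
(3,25,27): 3+25 > 27 → valid
(13,36,48): 13+36 > 48 → valid
(6,27,30): 6+27 > 30 → valid
6 of the 7 triples form a triangle.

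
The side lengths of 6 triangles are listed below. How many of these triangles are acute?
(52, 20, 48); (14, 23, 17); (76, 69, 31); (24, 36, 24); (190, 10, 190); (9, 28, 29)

(52,20,48): 20²+48² = 2704 = 52² → right
(14,23,17): 14²+17² = 485 < 529 = 23² → obtuse
(76,69,31): 31²+69² = 5722 < 5776 = 76² → obtuse
(24,36,24): 24²+24² = 1152 < 1296 = 36² → obtuse
(190,10,190): 10²+190² = 36200 > 36100 = 190² → acute
(9,28,29): 9²+28² = 865 > 841 = 29² → acute
2 of the 6 are acute.

2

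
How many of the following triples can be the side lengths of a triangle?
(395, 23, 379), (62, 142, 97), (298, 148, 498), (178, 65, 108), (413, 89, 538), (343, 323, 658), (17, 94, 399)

3

(23,379,395): 23+379 > 395 → valid
(62,97,142): 62+97 > 142 → valid
(148,298,498): 148+298 ≤ 498 → not valid
(65,108,178): 65+108 ≤ 178 → not valid
(89,413,538): 89+413 ≤ 538 → not valid
(323,343,658): 323+343 > 658 → valid
(17,94,399): 17+94 ≤ 399 → not valid
3 of the 7 triples form a triangle.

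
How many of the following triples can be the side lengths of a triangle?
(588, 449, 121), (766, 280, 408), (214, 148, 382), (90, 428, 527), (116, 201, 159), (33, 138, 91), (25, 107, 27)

(121,449,588): 121+449 ≤ 588 → not valid
(280,408,766): 280+408 ≤ 766 → not valid
(148,214,382): 148+214 ≤ 382 → not valid
(90,428,527): 90+428 ≤ 527 → not valid
(116,159,201): 116+159 > 201 → valid
(33,91,138): 33+91 ≤ 138 → not valid
(25,27,107): 25+27 ≤ 107 → not valid
1 of the 7 triples forms a triangle.

1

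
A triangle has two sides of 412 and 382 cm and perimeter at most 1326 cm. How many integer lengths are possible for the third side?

502

Triangle inequality: 30 < x < 794. Perimeter ≤ 1326 gives x ≤ 1326 − 412 − 382 = 532.
So 30 < x ≤ 532; integers 31 through 532: 502 values.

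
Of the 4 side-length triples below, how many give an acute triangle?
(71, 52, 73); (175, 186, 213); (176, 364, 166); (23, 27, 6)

(71,52,73): 52²+71² = 7745 > 5329 = 73² → acute
(175,186,213): 175²+186² = 65221 > 45369 = 213² → acute
(176,364,166): 166+176 ≤ 364, not a triangle
(23,27,6): 6²+23² = 565 < 729 = 27² → obtuse
2 of the 4 are acute.

2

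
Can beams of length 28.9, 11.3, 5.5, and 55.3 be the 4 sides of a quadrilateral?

For a quadrilateral, each side must be shorter than the sum of the others.
Here the longest side is 55.3, but the remaining 3 sides sum to only 45.7.

No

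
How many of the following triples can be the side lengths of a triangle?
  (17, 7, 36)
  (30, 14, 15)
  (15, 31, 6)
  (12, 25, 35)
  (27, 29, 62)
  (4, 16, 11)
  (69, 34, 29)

1

(7,17,36): 7+17 ≤ 36 → not valid
(14,15,30): 14+15 ≤ 30 → not valid
(6,15,31): 6+15 ≤ 31 → not valid
(12,25,35): 12+25 > 35 → valid
(27,29,62): 27+29 ≤ 62 → not valid
(4,11,16): 4+11 ≤ 16 → not valid
(29,34,69): 29+34 ≤ 69 → not valid
1 of the 7 triples forms a triangle.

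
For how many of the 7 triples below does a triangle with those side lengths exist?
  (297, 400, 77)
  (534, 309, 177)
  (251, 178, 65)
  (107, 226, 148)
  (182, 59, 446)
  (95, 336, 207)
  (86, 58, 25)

(77,297,400): 77+297 ≤ 400 → not valid
(177,309,534): 177+309 ≤ 534 → not valid
(65,178,251): 65+178 ≤ 251 → not valid
(107,148,226): 107+148 > 226 → valid
(59,182,446): 59+182 ≤ 446 → not valid
(95,207,336): 95+207 ≤ 336 → not valid
(25,58,86): 25+58 ≤ 86 → not valid
1 of the 7 triples forms a triangle.

1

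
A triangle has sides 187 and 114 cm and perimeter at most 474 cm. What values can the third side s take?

73 < s ≤ 173 cm

Triangle inequality alone gives 73 < s < 301.
The perimeter condition gives s ≤ 474 − 187 − 114 = 173.
Intersecting the two: 73 < s ≤ 173.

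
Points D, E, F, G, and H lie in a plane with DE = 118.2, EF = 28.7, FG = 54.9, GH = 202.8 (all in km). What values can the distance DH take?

The maximum is all hops collinear in one direction: 118.2 + 28.7 + 54.9 + 202.8 = 404.6.
The longest hop is 202.8; the others sum to 201.8. Folding the others back against it leaves at least 202.8 − 201.8 = 1.0.

1.0 ≤ DH ≤ 404.6 km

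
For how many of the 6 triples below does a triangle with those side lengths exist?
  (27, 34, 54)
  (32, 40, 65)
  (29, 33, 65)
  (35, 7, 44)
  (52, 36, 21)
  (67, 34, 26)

3

(27,34,54): 27+34 > 54 → valid
(32,40,65): 32+40 > 65 → valid
(29,33,65): 29+33 ≤ 65 → not valid
(7,35,44): 7+35 ≤ 44 → not valid
(21,36,52): 21+36 > 52 → valid
(26,34,67): 26+34 ≤ 67 → not valid
3 of the 6 triples form a triangle.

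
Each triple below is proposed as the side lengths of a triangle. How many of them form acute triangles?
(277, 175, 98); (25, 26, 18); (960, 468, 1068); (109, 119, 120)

2

(277,175,98): 98+175 ≤ 277, not a triangle
(25,26,18): 18²+25² = 949 > 676 = 26² → acute
(960,468,1068): 468²+960² = 1140624 = 1068² → right
(109,119,120): 109²+119² = 26042 > 14400 = 120² → acute
2 of the 4 are acute.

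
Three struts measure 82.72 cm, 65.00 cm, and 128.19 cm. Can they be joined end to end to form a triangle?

The longest side is 128.19, and the other two sum to 147.72.
Since 147.72 > 128.19, the triangle inequality holds.

Yes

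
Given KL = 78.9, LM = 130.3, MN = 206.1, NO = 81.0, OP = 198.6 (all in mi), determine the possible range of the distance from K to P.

0 ≤ KP ≤ 694.9 mi

The maximum is all hops collinear in one direction: 78.9 + 130.3 + 206.1 + 81.0 + 198.6 = 694.9.
The longest hop is 206.1; the others sum to 488.8. Since 206.1 ≤ 488.8, the path can fold back on itself completely, so the minimum distance is 0.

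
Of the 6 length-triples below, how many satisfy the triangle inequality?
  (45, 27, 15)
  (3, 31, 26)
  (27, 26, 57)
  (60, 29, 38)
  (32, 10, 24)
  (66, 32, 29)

2

(15,27,45): 15+27 ≤ 45 → not valid
(3,26,31): 3+26 ≤ 31 → not valid
(26,27,57): 26+27 ≤ 57 → not valid
(29,38,60): 29+38 > 60 → valid
(10,24,32): 10+24 > 32 → valid
(29,32,66): 29+32 ≤ 66 → not valid
2 of the 6 triples form a triangle.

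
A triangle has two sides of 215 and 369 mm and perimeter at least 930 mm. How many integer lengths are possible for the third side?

Triangle inequality: 154 < x < 584. Perimeter ≥ 930 gives x ≥ 930 − 215 − 369 = 346.
So 346 ≤ x < 584; integers 346 through 583: 238 values.

238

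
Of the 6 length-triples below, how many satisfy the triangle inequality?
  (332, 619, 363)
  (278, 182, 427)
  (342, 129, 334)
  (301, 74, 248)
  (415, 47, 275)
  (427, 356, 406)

5

(332,363,619): 332+363 > 619 → valid
(182,278,427): 182+278 > 427 → valid
(129,334,342): 129+334 > 342 → valid
(74,248,301): 74+248 > 301 → valid
(47,275,415): 47+275 ≤ 415 → not valid
(356,406,427): 356+406 > 427 → valid
5 of the 6 triples form a triangle.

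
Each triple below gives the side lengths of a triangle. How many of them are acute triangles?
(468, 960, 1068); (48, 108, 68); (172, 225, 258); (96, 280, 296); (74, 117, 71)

1

(468,960,1068): 468²+960² = 1140624 = 1068² → right
(48,108,68): 48²+68² = 6928 < 11664 = 108² → obtuse
(172,225,258): 172²+225² = 80209 > 66564 = 258² → acute
(96,280,296): 96²+280² = 87616 = 296² → right
(74,117,71): 71²+74² = 10517 < 13689 = 117² → obtuse
1 of the 5 is acute.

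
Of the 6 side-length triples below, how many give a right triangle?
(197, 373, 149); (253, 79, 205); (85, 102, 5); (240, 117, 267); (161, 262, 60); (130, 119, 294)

(197,373,149): 149+197 ≤ 373, not a triangle
(253,79,205): 79²+205² = 48266 < 64009 = 253² → obtuse
(85,102,5): 5+85 ≤ 102, not a triangle
(240,117,267): 117²+240² = 71289 = 267² → right
(161,262,60): 60+161 ≤ 262, not a triangle
(130,119,294): 119+130 ≤ 294, not a triangle
1 of the 6 is right.

1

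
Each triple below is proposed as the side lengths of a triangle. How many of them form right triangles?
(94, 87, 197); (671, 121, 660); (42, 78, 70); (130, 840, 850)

(94,87,197): 87+94 ≤ 197, not a triangle
(671,121,660): 121²+660² = 450241 = 671² → right
(42,78,70): 42²+70² = 6664 > 6084 = 78² → acute
(130,840,850): 130²+840² = 722500 = 850² → right
2 of the 4 are right.

2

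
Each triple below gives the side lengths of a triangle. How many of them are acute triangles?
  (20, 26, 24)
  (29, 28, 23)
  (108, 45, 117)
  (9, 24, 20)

2

(20,26,24): 20²+24² = 976 > 676 = 26² → acute
(29,28,23): 23²+28² = 1313 > 841 = 29² → acute
(108,45,117): 45²+108² = 13689 = 117² → right
(9,24,20): 9²+20² = 481 < 576 = 24² → obtuse
2 of the 4 are acute.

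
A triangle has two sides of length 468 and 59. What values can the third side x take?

By the triangle inequality, x must be less than 468 + 59 = 527 and greater than |468 − 59| = 409.

409 < x < 527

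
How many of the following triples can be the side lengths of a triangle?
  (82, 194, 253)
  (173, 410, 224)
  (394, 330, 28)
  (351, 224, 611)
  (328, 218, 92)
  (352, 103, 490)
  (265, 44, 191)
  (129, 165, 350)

(82,194,253): 82+194 > 253 → valid
(173,224,410): 173+224 ≤ 410 → not valid
(28,330,394): 28+330 ≤ 394 → not valid
(224,351,611): 224+351 ≤ 611 → not valid
(92,218,328): 92+218 ≤ 328 → not valid
(103,352,490): 103+352 ≤ 490 → not valid
(44,191,265): 44+191 ≤ 265 → not valid
(129,165,350): 129+165 ≤ 350 → not valid
1 of the 8 triples forms a triangle.

1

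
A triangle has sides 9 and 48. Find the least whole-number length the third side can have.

The third side must be strictly greater than |9 − 48| = 39.
The smallest integer above 39 is 40.

40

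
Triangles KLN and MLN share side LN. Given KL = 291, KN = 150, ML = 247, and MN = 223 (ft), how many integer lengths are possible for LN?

From triangle KLN: 141 < LN < 441.
From triangle MLN: 24 < LN < 470.
Intersection: 141 < LN < 441, so integers 142 through 440: 299 values.

299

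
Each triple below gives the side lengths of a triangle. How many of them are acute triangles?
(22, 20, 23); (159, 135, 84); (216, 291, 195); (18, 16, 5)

(22,20,23): 20²+22² = 884 > 529 = 23² → acute
(159,135,84): 84²+135² = 25281 = 159² → right
(216,291,195): 195²+216² = 84681 = 291² → right
(18,16,5): 5²+16² = 281 < 324 = 18² → obtuse
1 of the 4 is acute.

1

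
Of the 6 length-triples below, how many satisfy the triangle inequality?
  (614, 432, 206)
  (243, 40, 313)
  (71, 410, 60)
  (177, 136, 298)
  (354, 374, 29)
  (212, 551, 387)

4

(206,432,614): 206+432 > 614 → valid
(40,243,313): 40+243 ≤ 313 → not valid
(60,71,410): 60+71 ≤ 410 → not valid
(136,177,298): 136+177 > 298 → valid
(29,354,374): 29+354 > 374 → valid
(212,387,551): 212+387 > 551 → valid
4 of the 6 triples form a triangle.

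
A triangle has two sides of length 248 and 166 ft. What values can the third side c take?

By the triangle inequality, c must be less than 248 + 166 = 414 and greater than |248 − 166| = 82.

82 < c < 414 (ft)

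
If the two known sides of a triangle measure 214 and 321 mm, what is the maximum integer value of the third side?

The third side must be strictly less than 214 + 321 = 535.
The largest integer below 535 is 534.

534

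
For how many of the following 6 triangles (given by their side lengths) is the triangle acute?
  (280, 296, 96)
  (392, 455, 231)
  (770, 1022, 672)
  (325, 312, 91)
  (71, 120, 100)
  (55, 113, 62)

(280,296,96): 96²+280² = 87616 = 296² → right
(392,455,231): 231²+392² = 207025 = 455² → right
(770,1022,672): 672²+770² = 1044484 = 1022² → right
(325,312,91): 91²+312² = 105625 = 325² → right
(71,120,100): 71²+100² = 15041 > 14400 = 120² → acute
(55,113,62): 55²+62² = 6869 < 12769 = 113² → obtuse
1 of the 6 is acute.

1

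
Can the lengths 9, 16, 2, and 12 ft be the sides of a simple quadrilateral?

A quadrilateral exists iff every side is shorter than the sum of the others — equivalently, the longest side is less than the sum of the rest.
Longest side 16 < 23 (sum of the remaining 3), so yes.

Yes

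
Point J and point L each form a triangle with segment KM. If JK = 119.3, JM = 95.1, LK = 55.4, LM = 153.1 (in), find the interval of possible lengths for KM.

97.7 < KM < 208.5

From triangle JKM: |119.3 − 95.1| < KM < 119.3 + 95.1, i.e. 24.2 < KM < 214.4.
From triangle LKM: 97.7 < KM < 208.5.
Both must hold, so KM lies in the intersection.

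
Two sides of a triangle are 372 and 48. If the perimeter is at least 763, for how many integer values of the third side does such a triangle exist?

Triangle inequality: 324 < x < 420. Perimeter ≥ 763 gives x ≥ 763 − 372 − 48 = 343.
So 343 ≤ x < 420; integers 343 through 419: 77 values.

77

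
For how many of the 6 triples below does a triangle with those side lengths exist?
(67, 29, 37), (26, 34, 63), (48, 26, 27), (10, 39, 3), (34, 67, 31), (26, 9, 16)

(29,37,67): 29+37 ≤ 67 → not valid
(26,34,63): 26+34 ≤ 63 → not valid
(26,27,48): 26+27 > 48 → valid
(3,10,39): 3+10 ≤ 39 → not valid
(31,34,67): 31+34 ≤ 67 → not valid
(9,16,26): 9+16 ≤ 26 → not valid
1 of the 6 triples forms a triangle.

1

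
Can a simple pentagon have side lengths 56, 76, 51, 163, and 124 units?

A pentagon exists iff every side is shorter than the sum of the others — equivalently, the longest side is less than the sum of the rest.
Longest side 163 < 307 (sum of the remaining 4), so yes.

Yes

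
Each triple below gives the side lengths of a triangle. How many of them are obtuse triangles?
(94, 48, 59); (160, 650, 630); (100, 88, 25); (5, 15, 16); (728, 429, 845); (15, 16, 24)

(94,48,59): 48²+59² = 5785 < 8836 = 94² → obtuse
(160,650,630): 160²+630² = 422500 = 650² → right
(100,88,25): 25²+88² = 8369 < 10000 = 100² → obtuse
(5,15,16): 5²+15² = 250 < 256 = 16² → obtuse
(728,429,845): 429²+728² = 714025 = 845² → right
(15,16,24): 15²+16² = 481 < 576 = 24² → obtuse
4 of the 6 are obtuse.

4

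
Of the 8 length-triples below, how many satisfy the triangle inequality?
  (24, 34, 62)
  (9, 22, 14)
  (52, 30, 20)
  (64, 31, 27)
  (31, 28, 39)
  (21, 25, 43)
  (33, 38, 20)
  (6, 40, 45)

(24,34,62): 24+34 ≤ 62 → not valid
(9,14,22): 9+14 > 22 → valid
(20,30,52): 20+30 ≤ 52 → not valid
(27,31,64): 27+31 ≤ 64 → not valid
(28,31,39): 28+31 > 39 → valid
(21,25,43): 21+25 > 43 → valid
(20,33,38): 20+33 > 38 → valid
(6,40,45): 6+40 > 45 → valid
5 of the 8 triples form a triangle.

5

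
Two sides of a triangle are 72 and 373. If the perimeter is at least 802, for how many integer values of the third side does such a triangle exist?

88

Triangle inequality: 301 < x < 445. Perimeter ≥ 802 gives x ≥ 802 − 72 − 373 = 357.
So 357 ≤ x < 445; integers 357 through 444: 88 values.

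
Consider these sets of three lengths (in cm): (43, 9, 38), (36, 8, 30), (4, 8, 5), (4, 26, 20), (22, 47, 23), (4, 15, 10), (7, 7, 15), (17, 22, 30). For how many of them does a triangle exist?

4

(9,38,43): 9+38 > 43 → valid
(8,30,36): 8+30 > 36 → valid
(4,5,8): 4+5 > 8 → valid
(4,20,26): 4+20 ≤ 26 → not valid
(22,23,47): 22+23 ≤ 47 → not valid
(4,10,15): 4+10 ≤ 15 → not valid
(7,7,15): 7+7 ≤ 15 → not valid
(17,22,30): 17+22 > 30 → valid
4 of the 8 triples form a triangle.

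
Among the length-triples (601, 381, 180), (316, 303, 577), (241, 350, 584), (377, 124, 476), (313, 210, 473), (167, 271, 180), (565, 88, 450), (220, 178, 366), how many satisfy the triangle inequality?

(180,381,601): 180+381 ≤ 601 → not valid
(303,316,577): 303+316 > 577 → valid
(241,350,584): 241+350 > 584 → valid
(124,377,476): 124+377 > 476 → valid
(210,313,473): 210+313 > 473 → valid
(167,180,271): 167+180 > 271 → valid
(88,450,565): 88+450 ≤ 565 → not valid
(178,220,366): 178+220 > 366 → valid
6 of the 8 triples form a triangle.

6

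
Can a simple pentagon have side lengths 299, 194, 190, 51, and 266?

Yes

A pentagon exists iff every side is shorter than the sum of the others — equivalently, the longest side is less than the sum of the rest.
Longest side 299 < 701 (sum of the remaining 4), so yes.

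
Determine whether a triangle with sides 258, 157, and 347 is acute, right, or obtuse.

obtuse

Compare the square of the longest side to the sum of squares of the other two: 157² + 258² = 91213 < 120409 = 347².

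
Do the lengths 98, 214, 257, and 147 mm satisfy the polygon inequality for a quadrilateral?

Yes

A quadrilateral exists iff every side is shorter than the sum of the others — equivalently, the longest side is less than the sum of the rest.
Longest side 257 < 459 (sum of the remaining 3), so yes.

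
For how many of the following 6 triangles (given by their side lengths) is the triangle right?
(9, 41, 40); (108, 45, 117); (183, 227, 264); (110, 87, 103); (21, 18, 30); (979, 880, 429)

(9,41,40): 9²+40² = 1681 = 41² → right
(108,45,117): 45²+108² = 13689 = 117² → right
(183,227,264): 183²+227² = 85018 > 69696 = 264² → acute
(110,87,103): 87²+103² = 18178 > 12100 = 110² → acute
(21,18,30): 18²+21² = 765 < 900 = 30² → obtuse
(979,880,429): 429²+880² = 958441 = 979² → right
3 of the 6 are right.

3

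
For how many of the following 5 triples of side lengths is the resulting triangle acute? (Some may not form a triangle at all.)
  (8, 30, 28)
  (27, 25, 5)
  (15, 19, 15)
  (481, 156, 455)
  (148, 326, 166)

(8,30,28): 8²+28² = 848 < 900 = 30² → obtuse
(27,25,5): 5²+25² = 650 < 729 = 27² → obtuse
(15,19,15): 15²+15² = 450 > 361 = 19² → acute
(481,156,455): 156²+455² = 231361 = 481² → right
(148,326,166): 148+166 ≤ 326, not a triangle
1 of the 5 is acute.

1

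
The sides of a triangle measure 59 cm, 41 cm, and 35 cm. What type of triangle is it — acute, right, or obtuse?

obtuse

Compare the square of the longest side to the sum of squares of the other two: 35² + 41² = 2906 < 3481 = 59².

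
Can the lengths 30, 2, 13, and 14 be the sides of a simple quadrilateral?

No

For a quadrilateral, each side must be shorter than the sum of the others.
Here the longest side is 30, but the remaining 3 sides sum to only 29.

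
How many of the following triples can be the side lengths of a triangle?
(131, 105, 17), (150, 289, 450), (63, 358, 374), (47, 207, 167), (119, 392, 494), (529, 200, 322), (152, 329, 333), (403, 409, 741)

(17,105,131): 17+105 ≤ 131 → not valid
(150,289,450): 150+289 ≤ 450 → not valid
(63,358,374): 63+358 > 374 → valid
(47,167,207): 47+167 > 207 → valid
(119,392,494): 119+392 > 494 → valid
(200,322,529): 200+322 ≤ 529 → not valid
(152,329,333): 152+329 > 333 → valid
(403,409,741): 403+409 > 741 → valid
5 of the 8 triples form a triangle.

5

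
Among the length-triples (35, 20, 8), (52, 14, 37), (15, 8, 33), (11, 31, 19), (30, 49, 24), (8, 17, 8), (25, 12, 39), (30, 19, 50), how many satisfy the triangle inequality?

1

(8,20,35): 8+20 ≤ 35 → not valid
(14,37,52): 14+37 ≤ 52 → not valid
(8,15,33): 8+15 ≤ 33 → not valid
(11,19,31): 11+19 ≤ 31 → not valid
(24,30,49): 24+30 > 49 → valid
(8,8,17): 8+8 ≤ 17 → not valid
(12,25,39): 12+25 ≤ 39 → not valid
(19,30,50): 19+30 ≤ 50 → not valid
1 of the 8 triples forms a triangle.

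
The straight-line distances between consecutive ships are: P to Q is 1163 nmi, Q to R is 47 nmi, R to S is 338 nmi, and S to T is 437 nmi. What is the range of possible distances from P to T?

341 ≤ PT ≤ 1985 nmi

The maximum is all hops collinear in one direction: 1163 + 47 + 338 + 437 = 1985.
The longest hop is 1163; the others sum to 822. Folding the others back against it leaves at least 1163 − 822 = 341.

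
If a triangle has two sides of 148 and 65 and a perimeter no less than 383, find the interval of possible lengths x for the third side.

170 ≤ x < 213

Triangle inequality alone gives 83 < x < 213.
The perimeter condition gives x ≥ 383 − 148 − 65 = 170.
Intersecting the two: 170 ≤ x < 213.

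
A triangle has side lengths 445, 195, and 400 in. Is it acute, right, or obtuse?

right

Compare the square of the longest side to the sum of squares of the other two: 195² + 400² = 198025 = 445².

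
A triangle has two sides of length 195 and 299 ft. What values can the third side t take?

104 < t < 494 (ft)

By the triangle inequality, t must be less than 195 + 299 = 494 and greater than |195 − 299| = 104.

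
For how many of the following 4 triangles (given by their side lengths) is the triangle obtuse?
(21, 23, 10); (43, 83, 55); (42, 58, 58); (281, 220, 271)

(21,23,10): 10²+21² = 541 > 529 = 23² → acute
(43,83,55): 43²+55² = 4874 < 6889 = 83² → obtuse
(42,58,58): 42²+58² = 5128 > 3364 = 58² → acute
(281,220,271): 220²+271² = 121841 > 78961 = 281² → acute
1 of the 4 is obtuse.

1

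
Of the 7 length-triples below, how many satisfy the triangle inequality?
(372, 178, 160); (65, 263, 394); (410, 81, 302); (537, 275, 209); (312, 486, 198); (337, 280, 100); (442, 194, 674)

(160,178,372): 160+178 ≤ 372 → not valid
(65,263,394): 65+263 ≤ 394 → not valid
(81,302,410): 81+302 ≤ 410 → not valid
(209,275,537): 209+275 ≤ 537 → not valid
(198,312,486): 198+312 > 486 → valid
(100,280,337): 100+280 > 337 → valid
(194,442,674): 194+442 ≤ 674 → not valid
2 of the 7 triples form a triangle.

2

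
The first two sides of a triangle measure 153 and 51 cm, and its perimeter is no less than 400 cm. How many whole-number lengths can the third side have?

Triangle inequality: 102 < x < 204. Perimeter ≥ 400 gives x ≥ 400 − 153 − 51 = 196.
So 196 ≤ x < 204; integers 196 through 203: 8 values.

8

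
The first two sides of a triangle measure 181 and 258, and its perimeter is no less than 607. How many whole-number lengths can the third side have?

271

Triangle inequality: 77 < x < 439. Perimeter ≥ 607 gives x ≥ 607 − 181 − 258 = 168.
So 168 ≤ x < 439; integers 168 through 438: 271 values.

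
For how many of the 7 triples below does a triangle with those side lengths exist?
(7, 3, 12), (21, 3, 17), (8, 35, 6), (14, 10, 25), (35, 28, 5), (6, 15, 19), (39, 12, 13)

(3,7,12): 3+7 ≤ 12 → not valid
(3,17,21): 3+17 ≤ 21 → not valid
(6,8,35): 6+8 ≤ 35 → not valid
(10,14,25): 10+14 ≤ 25 → not valid
(5,28,35): 5+28 ≤ 35 → not valid
(6,15,19): 6+15 > 19 → valid
(12,13,39): 12+13 ≤ 39 → not valid
1 of the 7 triples forms a triangle.

1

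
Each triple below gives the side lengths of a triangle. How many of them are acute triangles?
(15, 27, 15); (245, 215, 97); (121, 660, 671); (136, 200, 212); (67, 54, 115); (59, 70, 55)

2

(15,27,15): 15²+15² = 450 < 729 = 27² → obtuse
(245,215,97): 97²+215² = 55634 < 60025 = 245² → obtuse
(121,660,671): 121²+660² = 450241 = 671² → right
(136,200,212): 136²+200² = 58496 > 44944 = 212² → acute
(67,54,115): 54²+67² = 7405 < 13225 = 115² → obtuse
(59,70,55): 55²+59² = 6506 > 4900 = 70² → acute
2 of the 6 are acute.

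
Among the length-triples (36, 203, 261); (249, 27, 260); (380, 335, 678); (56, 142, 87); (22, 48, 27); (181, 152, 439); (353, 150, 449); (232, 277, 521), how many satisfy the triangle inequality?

(36,203,261): 36+203 ≤ 261 → not valid
(27,249,260): 27+249 > 260 → valid
(335,380,678): 335+380 > 678 → valid
(56,87,142): 56+87 > 142 → valid
(22,27,48): 22+27 > 48 → valid
(152,181,439): 152+181 ≤ 439 → not valid
(150,353,449): 150+353 > 449 → valid
(232,277,521): 232+277 ≤ 521 → not valid
5 of the 8 triples form a triangle.

5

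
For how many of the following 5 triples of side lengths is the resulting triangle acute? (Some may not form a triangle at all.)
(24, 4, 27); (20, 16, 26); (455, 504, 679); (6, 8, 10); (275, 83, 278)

1

(24,4,27): 4²+24² = 592 < 729 = 27² → obtuse
(20,16,26): 16²+20² = 656 < 676 = 26² → obtuse
(455,504,679): 455²+504² = 461041 = 679² → right
(6,8,10): 6²+8² = 100 = 10² → right
(275,83,278): 83²+275² = 82514 > 77284 = 278² → acute
1 of the 5 is acute.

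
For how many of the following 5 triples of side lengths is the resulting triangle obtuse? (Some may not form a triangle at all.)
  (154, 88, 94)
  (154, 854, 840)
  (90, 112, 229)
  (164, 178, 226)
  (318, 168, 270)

1

(154,88,94): 88²+94² = 16580 < 23716 = 154² → obtuse
(154,854,840): 154²+840² = 729316 = 854² → right
(90,112,229): 90+112 ≤ 229, not a triangle
(164,178,226): 164²+178² = 58580 > 51076 = 226² → acute
(318,168,270): 168²+270² = 101124 = 318² → right
1 of the 5 is obtuse.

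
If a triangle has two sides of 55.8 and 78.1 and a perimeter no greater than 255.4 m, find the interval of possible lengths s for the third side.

22.3 < s ≤ 121.5

Triangle inequality alone gives 22.3 < s < 133.9.
The perimeter condition gives s ≤ 255.4 − 55.8 − 78.1 = 121.5.
Intersecting the two: 22.3 < s ≤ 121.5.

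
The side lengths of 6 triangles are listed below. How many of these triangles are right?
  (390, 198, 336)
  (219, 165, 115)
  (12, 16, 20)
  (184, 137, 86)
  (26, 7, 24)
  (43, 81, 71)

2

(390,198,336): 198²+336² = 152100 = 390² → right
(219,165,115): 115²+165² = 40450 < 47961 = 219² → obtuse
(12,16,20): 12²+16² = 400 = 20² → right
(184,137,86): 86²+137² = 26165 < 33856 = 184² → obtuse
(26,7,24): 7²+24² = 625 < 676 = 26² → obtuse
(43,81,71): 43²+71² = 6890 > 6561 = 81² → acute
2 of the 6 are right.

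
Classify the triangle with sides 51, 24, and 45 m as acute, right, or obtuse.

Compare the square of the longest side to the sum of squares of the other two: 24² + 45² = 2601 = 51².

right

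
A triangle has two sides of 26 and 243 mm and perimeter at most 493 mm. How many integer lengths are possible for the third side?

Triangle inequality: 217 < x < 269. Perimeter ≤ 493 gives x ≤ 493 − 26 − 243 = 224.
So 217 < x ≤ 224; integers 218 through 224: 7 values.

7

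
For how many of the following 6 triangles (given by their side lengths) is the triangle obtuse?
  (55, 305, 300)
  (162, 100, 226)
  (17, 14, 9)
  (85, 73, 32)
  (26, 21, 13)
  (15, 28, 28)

4

(55,305,300): 55²+300² = 93025 = 305² → right
(162,100,226): 100²+162² = 36244 < 51076 = 226² → obtuse
(17,14,9): 9²+14² = 277 < 289 = 17² → obtuse
(85,73,32): 32²+73² = 6353 < 7225 = 85² → obtuse
(26,21,13): 13²+21² = 610 < 676 = 26² → obtuse
(15,28,28): 15²+28² = 1009 > 784 = 28² → acute
4 of the 6 are obtuse.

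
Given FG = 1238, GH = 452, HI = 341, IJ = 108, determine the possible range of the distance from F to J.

The maximum is all hops collinear in one direction: 1238 + 452 + 341 + 108 = 2139.
The longest hop is 1238; the others sum to 901. Folding the others back against it leaves at least 1238 − 901 = 337.

337 ≤ FJ ≤ 2139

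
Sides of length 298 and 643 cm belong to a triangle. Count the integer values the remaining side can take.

The third side lies in the open interval (345, 941).
Integers from 346 to 940 inclusive: 940 − 346 + 1 = 595.

595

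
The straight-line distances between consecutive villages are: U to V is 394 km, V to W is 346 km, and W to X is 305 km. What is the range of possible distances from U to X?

The maximum is all hops collinear in one direction: 394 + 346 + 305 = 1045.
The longest hop is 394; the others sum to 651. Since 394 ≤ 651, the path can fold back on itself completely, so the minimum distance is 0.

0 ≤ UX ≤ 1045 km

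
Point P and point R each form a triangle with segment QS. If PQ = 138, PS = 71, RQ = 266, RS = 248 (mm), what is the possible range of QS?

67 < QS < 209

From triangle PQS: |138 − 71| < QS < 138 + 71, i.e. 67 < QS < 209.
From triangle RQS: 18 < QS < 514.
Both must hold, so QS lies in the intersection.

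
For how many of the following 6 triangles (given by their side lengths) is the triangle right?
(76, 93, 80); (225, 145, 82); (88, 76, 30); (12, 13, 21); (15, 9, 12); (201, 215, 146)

1

(76,93,80): 76²+80² = 12176 > 8649 = 93² → acute
(225,145,82): 82²+145² = 27749 < 50625 = 225² → obtuse
(88,76,30): 30²+76² = 6676 < 7744 = 88² → obtuse
(12,13,21): 12²+13² = 313 < 441 = 21² → obtuse
(15,9,12): 9²+12² = 225 = 15² → right
(201,215,146): 146²+201² = 61717 > 46225 = 215² → acute
1 of the 6 is right.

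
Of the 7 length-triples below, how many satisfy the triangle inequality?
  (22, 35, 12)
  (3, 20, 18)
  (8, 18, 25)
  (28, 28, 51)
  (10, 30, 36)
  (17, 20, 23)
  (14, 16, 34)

(12,22,35): 12+22 ≤ 35 → not valid
(3,18,20): 3+18 > 20 → valid
(8,18,25): 8+18 > 25 → valid
(28,28,51): 28+28 > 51 → valid
(10,30,36): 10+30 > 36 → valid
(17,20,23): 17+20 > 23 → valid
(14,16,34): 14+16 ≤ 34 → not valid
5 of the 7 triples form a triangle.

5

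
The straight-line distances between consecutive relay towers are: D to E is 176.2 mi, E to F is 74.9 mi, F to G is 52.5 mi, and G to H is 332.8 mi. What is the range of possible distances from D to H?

29.2 ≤ DH ≤ 636.4 mi

The maximum is all hops collinear in one direction: 176.2 + 74.9 + 52.5 + 332.8 = 636.4.
The longest hop is 332.8; the others sum to 303.6. Folding the others back against it leaves at least 332.8 − 303.6 = 29.2.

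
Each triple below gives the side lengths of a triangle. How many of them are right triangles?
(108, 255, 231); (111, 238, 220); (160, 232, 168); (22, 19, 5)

2

(108,255,231): 108²+231² = 65025 = 255² → right
(111,238,220): 111²+220² = 60721 > 56644 = 238² → acute
(160,232,168): 160²+168² = 53824 = 232² → right
(22,19,5): 5²+19² = 386 < 484 = 22² → obtuse
2 of the 4 are right.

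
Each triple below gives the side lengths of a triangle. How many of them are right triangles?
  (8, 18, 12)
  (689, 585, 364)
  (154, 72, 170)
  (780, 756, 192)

(8,18,12): 8²+12² = 208 < 324 = 18² → obtuse
(689,585,364): 364²+585² = 474721 = 689² → right
(154,72,170): 72²+154² = 28900 = 170² → right
(780,756,192): 192²+756² = 608400 = 780² → right
3 of the 4 are right.

3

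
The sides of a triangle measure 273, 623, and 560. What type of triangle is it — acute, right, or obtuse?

Compare the square of the longest side to the sum of squares of the other two: 273² + 560² = 388129 = 623².

right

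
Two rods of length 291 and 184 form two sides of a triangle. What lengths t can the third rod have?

By the triangle inequality, t must be less than 291 + 184 = 475 and greater than |291 − 184| = 107.

107 < t < 475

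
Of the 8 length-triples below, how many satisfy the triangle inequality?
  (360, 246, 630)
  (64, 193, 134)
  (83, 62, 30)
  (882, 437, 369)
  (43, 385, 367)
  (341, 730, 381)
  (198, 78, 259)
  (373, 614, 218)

4

(246,360,630): 246+360 ≤ 630 → not valid
(64,134,193): 64+134 > 193 → valid
(30,62,83): 30+62 > 83 → valid
(369,437,882): 369+437 ≤ 882 → not valid
(43,367,385): 43+367 > 385 → valid
(341,381,730): 341+381 ≤ 730 → not valid
(78,198,259): 78+198 > 259 → valid
(218,373,614): 218+373 ≤ 614 → not valid
4 of the 8 triples form a triangle.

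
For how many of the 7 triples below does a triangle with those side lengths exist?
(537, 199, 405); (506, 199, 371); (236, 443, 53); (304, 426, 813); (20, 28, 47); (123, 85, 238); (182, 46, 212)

(199,405,537): 199+405 > 537 → valid
(199,371,506): 199+371 > 506 → valid
(53,236,443): 53+236 ≤ 443 → not valid
(304,426,813): 304+426 ≤ 813 → not valid
(20,28,47): 20+28 > 47 → valid
(85,123,238): 85+123 ≤ 238 → not valid
(46,182,212): 46+182 > 212 → valid
4 of the 7 triples form a triangle.

4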